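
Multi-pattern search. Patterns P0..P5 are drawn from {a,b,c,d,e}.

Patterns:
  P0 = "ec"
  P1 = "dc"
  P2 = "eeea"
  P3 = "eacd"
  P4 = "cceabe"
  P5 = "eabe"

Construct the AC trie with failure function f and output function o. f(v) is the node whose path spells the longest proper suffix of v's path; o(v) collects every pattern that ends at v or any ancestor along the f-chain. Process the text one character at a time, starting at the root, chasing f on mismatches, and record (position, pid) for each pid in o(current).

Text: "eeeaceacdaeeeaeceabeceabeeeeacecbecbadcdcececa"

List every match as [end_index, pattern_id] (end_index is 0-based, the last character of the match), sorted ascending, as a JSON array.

Build:
Trie (insert patterns):
  n0 'ε': c→11 d→3 e→1
  n1 'e': a→8 c→2 e→5
  n2 'ec': ·  ←P0
  n3 'd': c→4
  n4 'dc': ·  ←P1
  n5 'ee': e→6
  n6 'eee': a→7
  n7 'eeea': ·  ←P2
  n8 'ea': b→17 c→9
  n9 'eac': d→10
  n10 'eacd': ·  ←P3
  n11 'c': c→12
  n12 'cc': e→13
  n13 'cce': a→14
  n14 'ccea': b→15
  n15 'cceab': e→16
  n16 'cceabe': ·  ←P4
  n17 'eab': e→18
  n18 'eabe': ·  ←P5

BFS fail/out derivation:
  n1('e'): parent n0 fail=0; on 'e' 0 → fail=0;  out ∅∪∅=∅
  n3('d'): parent n0 fail=0; on 'd' 0 → fail=0;  out ∅∪∅=∅
  n11('c'): parent n0 fail=0; on 'c' 0 → fail=0;  out ∅∪∅=∅
  n2('ec'): parent n1 fail=0; on 'c' 0 → fail=11;  out {0}∪∅={0}
  n4('dc'): parent n3 fail=0; on 'c' 0 → fail=11;  out {1}∪∅={1}
  n5('ee'): parent n1 fail=0; on 'e' 0 → fail=1;  out ∅∪∅=∅
  n8('ea'): parent n1 fail=0; on 'a' 0 → fail=0;  out ∅∪∅=∅
  n12('cc'): parent n11 fail=0; on 'c' 0 → fail=11;  out ∅∪∅=∅
  n6('eee'): parent n5 fail=1; on 'e' 1 → fail=5;  out ∅∪∅=∅
  n9('eac'): parent n8 fail=0; on 'c' 0 → fail=11;  out ∅∪∅=∅
  n13('cce'): parent n12 fail=11; on 'e' 11→0 → fail=1;  out ∅∪∅=∅
  n17('eab'): parent n8 fail=0; on 'b' 0 → fail=0;  out ∅∪∅=∅
  n7('eeea'): parent n6 fail=5; on 'a' 5→1 → fail=8;  out {2}∪∅={2}
  n10('eacd'): parent n9 fail=11; on 'd' 11→0 → fail=3;  out {3}∪∅={3}
  n14('ccea'): parent n13 fail=1; on 'a' 1 → fail=8;  out ∅∪∅=∅
  n18('eabe'): parent n17 fail=0; on 'e' 0 → fail=1;  out {5}∪∅={5}
  n15('cceab'): parent n14 fail=8; on 'b' 8 → fail=17;  out ∅∪∅=∅
  n16('cceabe'): parent n15 fail=17; on 'e' 17 → fail=18;  out {4}∪{5}={4,5}

Run:
i=0 'e': node 0→1
i=1 'e': node 1→5
i=2 'e': node 5→6
i=3 'a': node 6→7  emit P2@[0:3]
i=4 'c': node 7→9 (via fail)
i=5 'e': node 9→1 (via fail)
i=6 'a': node 1→8
i=7 'c': node 8→9
i=8 'd': node 9→10  emit P3@[5:8]
i=9 'a': node 10→0 (via fail)
i=10 'e': node 0→1
i=11 'e': node 1→5
i=12 'e': node 5→6
i=13 'a': node 6→7  emit P2@[10:13]
i=14 'e': node 7→1 (via fail)
i=15 'c': node 1→2  emit P0@[14:15]
i=16 'e': node 2→1 (via fail)
i=17 'a': node 1→8
i=18 'b': node 8→17
i=19 'e': node 17→18  emit P5@[16:19]
i=20 'c': node 18→2 (via fail)  emit P0@[19:20]
i=21 'e': node 2→1 (via fail)
i=22 'a': node 1→8
i=23 'b': node 8→17
i=24 'e': node 17→18  emit P5@[21:24]
i=25 'e': node 18→5 (via fail)
i=26 'e': node 5→6
i=27 'e': node 6→6 (via fail)
i=28 'a': node 6→7  emit P2@[25:28]
i=29 'c': node 7→9 (via fail)
i=30 'e': node 9→1 (via fail)
i=31 'c': node 1→2  emit P0@[30:31]
i=32 'b': node 2→0 (via fail)
i=33 'e': node 0→1
i=34 'c': node 1→2  emit P0@[33:34]
i=35 'b': node 2→0 (via fail)
i=36 'a': node 0→0
i=37 'd': node 0→3
i=38 'c': node 3→4  emit P1@[37:38]
i=39 'd': node 4→3 (via fail)
i=40 'c': node 3→4  emit P1@[39:40]
i=41 'e': node 4→1 (via fail)
i=42 'c': node 1→2  emit P0@[41:42]
i=43 'e': node 2→1 (via fail)
i=44 'c': node 1→2  emit P0@[43:44]
i=45 'a': node 2→0 (via fail)

Result: [[3,2],[8,3],[13,2],[15,0],[19,5],[20,0],[24,5],[28,2],[31,0],[34,0],[38,1],[40,1],[42,0],[44,0]]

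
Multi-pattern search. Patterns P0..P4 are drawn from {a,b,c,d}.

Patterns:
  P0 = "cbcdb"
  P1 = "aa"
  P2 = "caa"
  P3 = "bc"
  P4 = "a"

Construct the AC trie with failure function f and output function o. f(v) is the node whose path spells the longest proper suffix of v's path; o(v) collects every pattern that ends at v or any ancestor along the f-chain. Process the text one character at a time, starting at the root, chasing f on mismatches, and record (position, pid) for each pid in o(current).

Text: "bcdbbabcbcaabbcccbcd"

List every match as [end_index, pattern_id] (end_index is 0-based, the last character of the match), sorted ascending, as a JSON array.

Build automaton:
Trie nodes:
  n0 'ε': a→6 b→10 c→1
  n1 'c': a→8 b→2
  n2 'cb': c→3
  n3 'cbc': d→4
  n4 'cbcd': b→5
  n5 'cbcdb': ·  [P0 ends]
  n6 'a': a→7  [P4 ends]
  n7 'aa': ·  [P1 ends]
  n8 'ca': a→9
  n9 'caa': ·  [P2 ends]
  n10 'b': c→11
  n11 'bc': ·  [P3 ends]

BFS fail/out derivation:
  fail(1) 'c': from fail(0)=0 chase 'c': 0 ⇒ 0;  out=∅∪out(0)=∅
  fail(6) 'a': from fail(0)=0 chase 'a': 0 ⇒ 0;  out={4}∪out(0)={4}
  fail(10) 'b': from fail(0)=0 chase 'b': 0 ⇒ 0;  out=∅∪out(0)=∅
  fail(2) 'cb': from fail(1)=0 chase 'b': 0 ⇒ 10;  out=∅∪out(10)=∅
  fail(7) 'aa': from fail(6)=0 chase 'a': 0 ⇒ 6;  out={1}∪out(6)={1,4}
  fail(8) 'ca': from fail(1)=0 chase 'a': 0 ⇒ 6;  out=∅∪out(6)={4}
  fail(11) 'bc': from fail(10)=0 chase 'c': 0 ⇒ 1;  out={3}∪out(1)={3}
  fail(3) 'cbc': from fail(2)=10 chase 'c': 10 ⇒ 11;  out=∅∪out(11)={3}
  fail(9) 'caa': from fail(8)=6 chase 'a': 6 ⇒ 7;  out={2}∪out(7)={1,2,4}
  fail(4) 'cbcd': from fail(3)=11 chase 'd': 11→1→0 ⇒ 0;  out=∅∪out(0)=∅
  fail(5) 'cbcdb': from fail(4)=0 chase 'b': 0 ⇒ 10;  out={0}∪out(10)={0}

Scan:
i=0 'b': node 0→10
i=1 'c': node 10→11  → match P3@[0:1]
i=2 'd': node 11→0 (via fail)
i=3 'b': node 0→10
i=4 'b': node 10→10 (via fail)
i=5 'a': node 10→6 (via fail)  → match P4@[5:5]
i=6 'b': node 6→10 (via fail)
i=7 'c': node 10→11  → match P3@[6:7]
i=8 'b': node 11→2 (via fail)
i=9 'c': node 2→3  → match P3@[8:9]
i=10 'a': node 3→8 (via fail)  → match P4@[10:10]
i=11 'a': node 8→9  → match P1@[10:11],P2@[9:11],P4@[11:11]
i=12 'b': node 9→10 (via fail)
i=13 'b': node 10→10 (via fail)
i=14 'c': node 10→11  → match P3@[13:14]
i=15 'c': node 11→1 (via fail)
i=16 'c': node 1→1 (via fail)
i=17 'b': node 1→2
i=18 'c': node 2→3  → match P3@[17:18]
i=19 'd': node 3→4

All matches (sorted): [[1,3],[5,4],[7,3],[9,3],[10,4],[11,1],[11,2],[11,4],[14,3],[18,3]]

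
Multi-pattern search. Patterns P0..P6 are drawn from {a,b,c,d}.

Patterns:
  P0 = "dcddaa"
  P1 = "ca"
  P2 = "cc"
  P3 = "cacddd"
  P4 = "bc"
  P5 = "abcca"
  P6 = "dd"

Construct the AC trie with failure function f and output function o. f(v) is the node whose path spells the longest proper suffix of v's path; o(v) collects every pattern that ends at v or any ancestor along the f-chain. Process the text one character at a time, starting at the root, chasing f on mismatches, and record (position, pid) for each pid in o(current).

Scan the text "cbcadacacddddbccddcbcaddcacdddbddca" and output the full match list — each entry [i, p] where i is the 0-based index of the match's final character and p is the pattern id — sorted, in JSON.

Construct AC machine:
Trie (insert patterns):
  0='ε' goto a→16 b→14 c→7 d→1
  1='d' goto c→2 d→21
  2='dc' goto d→3
  3='dcd' goto d→4
  4='dcdd' goto a→5
  5='dcdda' goto a→6
  6='dcddaa' goto ·  ←P0
  7='c' goto a→8 c→9
  8='ca' goto c→10  ←P1
  9='cc' goto ·  ←P2
  10='cac' goto d→11
  11='cacd' goto d→12
  12='cacdd' goto d→13
  13='cacddd' goto ·  ←P3
  14='b' goto c→15
  15='bc' goto ·  ←P4
  16='a' goto b→17
  17='ab' goto c→18
  18='abc' goto c→19
  19='abcc' goto a→20
  20='abcca' goto ·  ←P5
  21='dd' goto ·  ←P6

Failure links (BFS by depth):
  fail(1) 'd': from fail(0)=0 chase 'd': 0 ⇒ 0;  out=∅∪out(0)=∅
  fail(7) 'c': from fail(0)=0 chase 'c': 0 ⇒ 0;  out=∅∪out(0)=∅
  fail(14) 'b': from fail(0)=0 chase 'b': 0 ⇒ 0;  out=∅∪out(0)=∅
  fail(16) 'a': from fail(0)=0 chase 'a': 0 ⇒ 0;  out=∅∪out(0)=∅
  fail(2) 'dc': from fail(1)=0 chase 'c': 0 ⇒ 7;  out=∅∪out(7)=∅
  fail(8) 'ca': from fail(7)=0 chase 'a': 0 ⇒ 16;  out={1}∪out(16)={1}
  fail(9) 'cc': from fail(7)=0 chase 'c': 0 ⇒ 7;  out={2}∪out(7)={2}
  fail(15) 'bc': from fail(14)=0 chase 'c': 0 ⇒ 7;  out={4}∪out(7)={4}
  fail(17) 'ab': from fail(16)=0 chase 'b': 0 ⇒ 14;  out=∅∪out(14)=∅
  fail(21) 'dd': from fail(1)=0 chase 'd': 0 ⇒ 1;  out={6}∪out(1)={6}
  fail(3) 'dcd': from fail(2)=7 chase 'd': 7→0 ⇒ 1;  out=∅∪out(1)=∅
  fail(10) 'cac': from fail(8)=16 chase 'c': 16→0 ⇒ 7;  out=∅∪out(7)=∅
  fail(18) 'abc': from fail(17)=14 chase 'c': 14 ⇒ 15;  out=∅∪out(15)={4}
  fail(4) 'dcdd': from fail(3)=1 chase 'd': 1 ⇒ 21;  out=∅∪out(21)={6}
  fail(11) 'cacd': from fail(10)=7 chase 'd': 7→0 ⇒ 1;  out=∅∪out(1)=∅
  fail(19) 'abcc': from fail(18)=15 chase 'c': 15→7 ⇒ 9;  out=∅∪out(9)={2}
  fail(5) 'dcdda': from fail(4)=21 chase 'a': 21→1→0 ⇒ 16;  out=∅∪out(16)=∅
  fail(12) 'cacdd': from fail(11)=1 chase 'd': 1 ⇒ 21;  out=∅∪out(21)={6}
  fail(20) 'abcca': from fail(19)=9 chase 'a': 9→7 ⇒ 8;  out={5}∪out(8)={1,5}
  fail(6) 'dcddaa': from fail(5)=16 chase 'a': 16→0 ⇒ 16;  out={0}∪out(16)={0}
  fail(13) 'cacddd': from fail(12)=21 chase 'd': 21→1 ⇒ 21;  out={3}∪out(21)={3,6}

Text stream:
pos 0 'c': at 7
pos 1 'b': at 14 (via fail)
pos 2 'c': at 15  → match P4@[1:2]
pos 3 'a': at 8 (via fail)  → match P1@[2:3]
pos 4 'd': at 1 (via fail)
pos 5 'a': at 16 (via fail)
pos 6 'c': at 7 (via fail)
pos 7 'a': at 8  → match P1@[6:7]
pos 8 'c': at 10
pos 9 'd': at 11
pos 10 'd': at 12  → match P6@[9:10]
pos 11 'd': at 13  → match P3@[6:11],P6@[10:11]
pos 12 'd': at 21 (via fail)  → match P6@[11:12]
pos 13 'b': at 14 (via fail)
pos 14 'c': at 15  → match P4@[13:14]
pos 15 'c': at 9 (via fail)  → match P2@[14:15]
pos 16 'd': at 1 (via fail)
pos 17 'd': at 21  → match P6@[16:17]
pos 18 'c': at 2 (via fail)
pos 19 'b': at 14 (via fail)
pos 20 'c': at 15  → match P4@[19:20]
pos 21 'a': at 8 (via fail)  → match P1@[20:21]
pos 22 'd': at 1 (via fail)
pos 23 'd': at 21  → match P6@[22:23]
pos 24 'c': at 2 (via fail)
pos 25 'a': at 8 (via fail)  → match P1@[24:25]
pos 26 'c': at 10
pos 27 'd': at 11
pos 28 'd': at 12  → match P6@[27:28]
pos 29 'd': at 13  → match P3@[24:29],P6@[28:29]
pos 30 'b': at 14 (via fail)
pos 31 'd': at 1 (via fail)
pos 32 'd': at 21  → match P6@[31:32]
pos 33 'c': at 2 (via fail)
pos 34 'a': at 8 (via fail)  → match P1@[33:34]

Matches: [[2,4],[3,1],[7,1],[10,6],[11,3],[11,6],[12,6],[14,4],[15,2],[17,6],[20,4],[21,1],[23,6],[25,1],[28,6],[29,3],[29,6],[32,6],[34,1]]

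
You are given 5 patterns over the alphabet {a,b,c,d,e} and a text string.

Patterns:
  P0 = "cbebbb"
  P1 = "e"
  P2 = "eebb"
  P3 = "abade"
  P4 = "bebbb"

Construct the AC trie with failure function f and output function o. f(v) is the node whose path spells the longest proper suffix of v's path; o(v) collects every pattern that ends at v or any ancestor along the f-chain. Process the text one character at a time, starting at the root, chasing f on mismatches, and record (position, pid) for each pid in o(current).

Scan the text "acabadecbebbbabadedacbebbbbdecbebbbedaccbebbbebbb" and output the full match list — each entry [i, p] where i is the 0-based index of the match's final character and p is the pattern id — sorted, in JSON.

Construct AC machine:
Trie (insert patterns):
  0='ε' goto a→11 b→16 c→1 e→7
  1='c' goto b→2
  2='cb' goto e→3
  3='cbe' goto b→4
  4='cbeb' goto b→5
  5='cbebb' goto b→6
  6='cbebbb' goto ·  ←P0
  7='e' goto e→8  ←P1
  8='ee' goto b→9
  9='eeb' goto b→10
  10='eebb' goto ·  ←P2
  11='a' goto b→12
  12='ab' goto a→13
  13='aba' goto d→14
  14='abad' goto e→15
  15='abade' goto ·  ←P3
  16='b' goto e→17
  17='be' goto b→18
  18='beb' goto b→19
  19='bebb' goto b→20
  20='bebbb' goto ·  ←P4

BFS fail/out derivation:
  n1('c'): parent n0 fail=0; on 'c' 0 → fail=0;  out ∅∪∅=∅
  n7('e'): parent n0 fail=0; on 'e' 0 → fail=0;  out {1}∪∅={1}
  n11('a'): parent n0 fail=0; on 'a' 0 → fail=0;  out ∅∪∅=∅
  n16('b'): parent n0 fail=0; on 'b' 0 → fail=0;  out ∅∪∅=∅
  n2('cb'): parent n1 fail=0; on 'b' 0 → fail=16;  out ∅∪∅=∅
  n8('ee'): parent n7 fail=0; on 'e' 0 → fail=7;  out ∅∪{1}={1}
  n12('ab'): parent n11 fail=0; on 'b' 0 → fail=16;  out ∅∪∅=∅
  n17('be'): parent n16 fail=0; on 'e' 0 → fail=7;  out ∅∪{1}={1}
  n3('cbe'): parent n2 fail=16; on 'e' 16 → fail=17;  out ∅∪{1}={1}
  n9('eeb'): parent n8 fail=7; on 'b' 7→0 → fail=16;  out ∅∪∅=∅
  n13('aba'): parent n12 fail=16; on 'a' 16→0 → fail=11;  out ∅∪∅=∅
  n18('beb'): parent n17 fail=7; on 'b' 7→0 → fail=16;  out ∅∪∅=∅
  n4('cbeb'): parent n3 fail=17; on 'b' 17 → fail=18;  out ∅∪∅=∅
  n10('eebb'): parent n9 fail=16; on 'b' 16→0 → fail=16;  out {2}∪∅={2}
  n14('abad'): parent n13 fail=11; on 'd' 11→0 → fail=0;  out ∅∪∅=∅
  n19('bebb'): parent n18 fail=16; on 'b' 16→0 → fail=16;  out ∅∪∅=∅
  n5('cbebb'): parent n4 fail=18; on 'b' 18 → fail=19;  out ∅∪∅=∅
  n15('abade'): parent n14 fail=0; on 'e' 0 → fail=7;  out {3}∪{1}={1,3}
  n20('bebbb'): parent n19 fail=16; on 'b' 16→0 → fail=16;  out {4}∪∅={4}
  n6('cbebbb'): parent n5 fail=19; on 'b' 19 → fail=20;  out {0}∪{4}={0,4}

Run:
i=0 'a': node 0→11
i=1 'c': node 11→1 (via fail)
i=2 'a': node 1→11 (via fail)
i=3 'b': node 11→12
i=4 'a': node 12→13
i=5 'd': node 13→14
i=6 'e': node 14→15  → match P1@[6:6],P3@[2:6]
i=7 'c': node 15→1 (via fail)
i=8 'b': node 1→2
i=9 'e': node 2→3  → match P1@[9:9]
i=10 'b': node 3→4
i=11 'b': node 4→5
i=12 'b': node 5→6  → match P0@[7:12],P4@[8:12]
i=13 'a': node 6→11 (via fail)
i=14 'b': node 11→12
i=15 'a': node 12→13
i=16 'd': node 13→14
i=17 'e': node 14→15  → match P1@[17:17],P3@[13:17]
i=18 'd': node 15→0 (via fail)
i=19 'a': node 0→11
i=20 'c': node 11→1 (via fail)
i=21 'b': node 1→2
i=22 'e': node 2→3  → match P1@[22:22]
i=23 'b': node 3→4
i=24 'b': node 4→5
i=25 'b': node 5→6  → match P0@[20:25],P4@[21:25]
i=26 'b': node 6→16 (via fail)
i=27 'd': node 16→0 (via fail)
i=28 'e': node 0→7  → match P1@[28:28]
i=29 'c': node 7→1 (via fail)
i=30 'b': node 1→2
i=31 'e': node 2→3  → match P1@[31:31]
i=32 'b': node 3→4
i=33 'b': node 4→5
i=34 'b': node 5→6  → match P0@[29:34],P4@[30:34]
i=35 'e': node 6→17 (via fail)  → match P1@[35:35]
i=36 'd': node 17→0 (via fail)
i=37 'a': node 0→11
i=38 'c': node 11→1 (via fail)
i=39 'c': node 1→1 (via fail)
i=40 'b': node 1→2
i=41 'e': node 2→3  → match P1@[41:41]
i=42 'b': node 3→4
i=43 'b': node 4→5
i=44 'b': node 5→6  → match P0@[39:44],P4@[40:44]
i=45 'e': node 6→17 (via fail)  → match P1@[45:45]
i=46 'b': node 17→18
i=47 'b': node 18→19
i=48 'b': node 19→20  → match P4@[44:48]

Result: [[6,1],[6,3],[9,1],[12,0],[12,4],[17,1],[17,3],[22,1],[25,0],[25,4],[28,1],[31,1],[34,0],[34,4],[35,1],[41,1],[44,0],[44,4],[45,1],[48,4]]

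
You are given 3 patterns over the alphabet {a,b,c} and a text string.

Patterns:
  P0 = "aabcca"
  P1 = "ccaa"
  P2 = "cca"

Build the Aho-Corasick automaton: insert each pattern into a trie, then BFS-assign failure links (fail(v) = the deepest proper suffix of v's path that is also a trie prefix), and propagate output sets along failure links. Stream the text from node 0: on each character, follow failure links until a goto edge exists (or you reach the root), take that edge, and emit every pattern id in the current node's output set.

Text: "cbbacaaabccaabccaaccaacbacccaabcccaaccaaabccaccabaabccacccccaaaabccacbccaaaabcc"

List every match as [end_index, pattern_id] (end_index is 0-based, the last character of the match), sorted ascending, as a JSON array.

Construct AC machine:
Trie (insert patterns):
  0='ε' goto a→1 c→7
  1='a' goto a→2
  2='aa' goto b→3
  3='aab' goto c→4
  4='aabc' goto c→5
  5='aabcc' goto a→6
  6='aabcca' goto ·  [P0 ends]
  7='c' goto c→8
  8='cc' goto a→9
  9='cca' goto a→10  [P2 ends]
  10='ccaa' goto ·  [P1 ends]

Failure links (BFS by depth):
  fail(1) 'a': from fail(0)=0 chase 'a': 0 ⇒ 0;  out=∅∪out(0)=∅
  fail(7) 'c': from fail(0)=0 chase 'c': 0 ⇒ 0;  out=∅∪out(0)=∅
  fail(2) 'aa': from fail(1)=0 chase 'a': 0 ⇒ 1;  out=∅∪out(1)=∅
  fail(8) 'cc': from fail(7)=0 chase 'c': 0 ⇒ 7;  out=∅∪out(7)=∅
  fail(3) 'aab': from fail(2)=1 chase 'b': 1→0 ⇒ 0;  out=∅∪out(0)=∅
  fail(9) 'cca': from fail(8)=7 chase 'a': 7→0 ⇒ 1;  out={2}∪out(1)={2}
  fail(4) 'aabc': from fail(3)=0 chase 'c': 0 ⇒ 7;  out=∅∪out(7)=∅
  fail(10) 'ccaa': from fail(9)=1 chase 'a': 1 ⇒ 2;  out={1}∪out(2)={1}
  fail(5) 'aabcc': from fail(4)=7 chase 'c': 7 ⇒ 8;  out=∅∪out(8)=∅
  fail(6) 'aabcca': from fail(5)=8 chase 'a': 8 ⇒ 9;  out={0}∪out(9)={0,2}

Text stream:
i=0 'c': node 0→7
i=1 'b': node 7→0 ·f
i=2 'b': node 0→0
i=3 'a': node 0→1
i=4 'c': node 1→7 ·f
i=5 'a': node 7→1 ·f
i=6 'a': node 1→2
i=7 'a': node 2→2 ·f
i=8 'b': node 2→3
i=9 'c': node 3→4
i=10 'c': node 4→5
i=11 'a': node 5→6  emit P0@[6:11],P2@[9:11]
i=12 'a': node 6→10 ·f  emit P1@[9:12]
i=13 'b': node 10→3 ·f
i=14 'c': node 3→4
i=15 'c': node 4→5
i=16 'a': node 5→6  emit P0@[11:16],P2@[14:16]
i=17 'a': node 6→10 ·f  emit P1@[14:17]
i=18 'c': node 10→7 ·f
i=19 'c': node 7→8
i=20 'a': node 8→9  emit P2@[18:20]
i=21 'a': node 9→10  emit P1@[18:21]
i=22 'c': node 10→7 ·f
i=23 'b': node 7→0 ·f
i=24 'a': node 0→1
i=25 'c': node 1→7 ·f
i=26 'c': node 7→8
i=27 'c': node 8→8 ·f
i=28 'a': node 8→9  emit P2@[26:28]
i=29 'a': node 9→10  emit P1@[26:29]
i=30 'b': node 10→3 ·f
i=31 'c': node 3→4
i=32 'c': node 4→5
i=33 'c': node 5→8 ·f
i=34 'a': node 8→9  emit P2@[32:34]
i=35 'a': node 9→10  emit P1@[32:35]
i=36 'c': node 10→7 ·f
i=37 'c': node 7→8
i=38 'a': node 8→9  emit P2@[36:38]
i=39 'a': node 9→10  emit P1@[36:39]
i=40 'a': node 10→2 ·f
i=41 'b': node 2→3
i=42 'c': node 3→4
i=43 'c': node 4→5
i=44 'a': node 5→6  emit P0@[39:44],P2@[42:44]
i=45 'c': node 6→7 ·f
i=46 'c': node 7→8
i=47 'a': node 8→9  emit P2@[45:47]
i=48 'b': node 9→0 ·f
i=49 'a': node 0→1
i=50 'a': node 1→2
i=51 'b': node 2→3
i=52 'c': node 3→4
i=53 'c': node 4→5
i=54 'a': node 5→6  emit P0@[49:54],P2@[52:54]
i=55 'c': node 6→7 ·f
i=56 'c': node 7→8
i=57 'c': node 8→8 ·f
i=58 'c': node 8→8 ·f
i=59 'c': node 8→8 ·f
i=60 'a': node 8→9  emit P2@[58:60]
i=61 'a': node 9→10  emit P1@[58:61]
i=62 'a': node 10→2 ·f
i=63 'a': node 2→2 ·f
i=64 'b': node 2→3
i=65 'c': node 3→4
i=66 'c': node 4→5
i=67 'a': node 5→6  emit P0@[62:67],P2@[65:67]
i=68 'c': node 6→7 ·f
i=69 'b': node 7→0 ·f
i=70 'c': node 0→7
i=71 'c': node 7→8
i=72 'a': node 8→9  emit P2@[70:72]
i=73 'a': node 9→10  emit P1@[70:73]
i=74 'a': node 10→2 ·f
i=75 'a': node 2→2 ·f
i=76 'b': node 2→3
i=77 'c': node 3→4
i=78 'c': node 4→5

Matches: [[11,0],[11,2],[12,1],[16,0],[16,2],[17,1],[20,2],[21,1],[28,2],[29,1],[34,2],[35,1],[38,2],[39,1],[44,0],[44,2],[47,2],[54,0],[54,2],[60,2],[61,1],[67,0],[67,2],[72,2],[73,1]]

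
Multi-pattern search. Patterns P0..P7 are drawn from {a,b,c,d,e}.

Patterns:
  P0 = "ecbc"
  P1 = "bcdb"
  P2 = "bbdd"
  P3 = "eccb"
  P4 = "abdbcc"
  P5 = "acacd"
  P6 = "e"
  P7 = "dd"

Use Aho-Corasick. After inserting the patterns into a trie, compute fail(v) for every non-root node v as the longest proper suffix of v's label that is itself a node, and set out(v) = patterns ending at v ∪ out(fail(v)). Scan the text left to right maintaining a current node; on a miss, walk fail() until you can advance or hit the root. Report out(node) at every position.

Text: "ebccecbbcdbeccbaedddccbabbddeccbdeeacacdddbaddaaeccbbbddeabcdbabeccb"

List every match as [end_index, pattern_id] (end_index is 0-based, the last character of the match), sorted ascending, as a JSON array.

Build automaton:
Trie nodes:
  0='ε' goto a→14 b→5 d→24 e→1
  1='e' goto c→2  [P6 ends]
  2='ec' goto b→3 c→12
  3='ecb' goto c→4
  4='ecbc' goto ·  [P0 ends]
  5='b' goto b→9 c→6
  6='bc' goto d→7
  7='bcd' goto b→8
  8='bcdb' goto ·  [P1 ends]
  9='bb' goto d→10
  10='bbd' goto d→11
  11='bbdd' goto ·  [P2 ends]
  12='ecc' goto b→13
  13='eccb' goto ·  [P3 ends]
  14='a' goto b→15 c→20
  15='ab' goto d→16
  16='abd' goto b→17
  17='abdb' goto c→18
  18='abdbc' goto c→19
  19='abdbcc' goto ·  [P4 ends]
  20='ac' goto a→21
  21='aca' goto c→22
  22='acac' goto d→23
  23='acacd' goto ·  [P5 ends]
  24='d' goto d→25
  25='dd' goto ·  [P7 ends]

Failure links (BFS by depth):
  fail(1) 'e': from fail(0)=0 chase 'e': 0 ⇒ 0;  out={6}∪out(0)={6}
  fail(5) 'b': from fail(0)=0 chase 'b': 0 ⇒ 0;  out=∅∪out(0)=∅
  fail(14) 'a': from fail(0)=0 chase 'a': 0 ⇒ 0;  out=∅∪out(0)=∅
  fail(24) 'd': from fail(0)=0 chase 'd': 0 ⇒ 0;  out=∅∪out(0)=∅
  fail(2) 'ec': from fail(1)=0 chase 'c': 0 ⇒ 0;  out=∅∪out(0)=∅
  fail(6) 'bc': from fail(5)=0 chase 'c': 0 ⇒ 0;  out=∅∪out(0)=∅
  fail(9) 'bb': from fail(5)=0 chase 'b': 0 ⇒ 5;  out=∅∪out(5)=∅
  fail(15) 'ab': from fail(14)=0 chase 'b': 0 ⇒ 5;  out=∅∪out(5)=∅
  fail(20) 'ac': from fail(14)=0 chase 'c': 0 ⇒ 0;  out=∅∪out(0)=∅
  fail(25) 'dd': from fail(24)=0 chase 'd': 0 ⇒ 24;  out={7}∪out(24)={7}
  fail(3) 'ecb': from fail(2)=0 chase 'b': 0 ⇒ 5;  out=∅∪out(5)=∅
  fail(7) 'bcd': from fail(6)=0 chase 'd': 0 ⇒ 24;  out=∅∪out(24)=∅
  fail(10) 'bbd': from fail(9)=5 chase 'd': 5→0 ⇒ 24;  out=∅∪out(24)=∅
  fail(12) 'ecc': from fail(2)=0 chase 'c': 0 ⇒ 0;  out=∅∪out(0)=∅
  fail(16) 'abd': from fail(15)=5 chase 'd': 5→0 ⇒ 24;  out=∅∪out(24)=∅
  fail(21) 'aca': from fail(20)=0 chase 'a': 0 ⇒ 14;  out=∅∪out(14)=∅
  fail(4) 'ecbc': from fail(3)=5 chase 'c': 5 ⇒ 6;  out={0}∪out(6)={0}
  fail(8) 'bcdb': from fail(7)=24 chase 'b': 24→0 ⇒ 5;  out={1}∪out(5)={1}
  fail(11) 'bbdd': from fail(10)=24 chase 'd': 24 ⇒ 25;  out={2}∪out(25)={2,7}
  fail(13) 'eccb': from fail(12)=0 chase 'b': 0 ⇒ 5;  out={3}∪out(5)={3}
  fail(17) 'abdb': from fail(16)=24 chase 'b': 24→0 ⇒ 5;  out=∅∪out(5)=∅
  fail(22) 'acac': from fail(21)=14 chase 'c': 14 ⇒ 20;  out=∅∪out(20)=∅
  fail(18) 'abdbc': from fail(17)=5 chase 'c': 5 ⇒ 6;  out=∅∪out(6)=∅
  fail(23) 'acacd': from fail(22)=20 chase 'd': 20→0 ⇒ 24;  out={5}∪out(24)={5}
  fail(19) 'abdbcc': from fail(18)=6 chase 'c': 6→0 ⇒ 0;  out={4}∪out(0)={4}

Text stream:
pos 0 'e': at 1  ** P6@[0:0]
pos 1 'b': at 5 (fail-walked)
pos 2 'c': at 6
pos 3 'c': at 0 (fail-walked)
pos 4 'e': at 1  ** P6@[4:4]
pos 5 'c': at 2
pos 6 'b': at 3
pos 7 'b': at 9 (fail-walked)
pos 8 'c': at 6 (fail-walked)
pos 9 'd': at 7
pos 10 'b': at 8  ** P1@[7:10]
pos 11 'e': at 1 (fail-walked)  ** P6@[11:11]
pos 12 'c': at 2
pos 13 'c': at 12
pos 14 'b': at 13  ** P3@[11:14]
pos 15 'a': at 14 (fail-walked)
pos 16 'e': at 1 (fail-walked)  ** P6@[16:16]
pos 17 'd': at 24 (fail-walked)
pos 18 'd': at 25  ** P7@[17:18]
pos 19 'd': at 25 (fail-walked)  ** P7@[18:19]
pos 20 'c': at 0 (fail-walked)
pos 21 'c': at 0
pos 22 'b': at 5
pos 23 'a': at 14 (fail-walked)
pos 24 'b': at 15
pos 25 'b': at 9 (fail-walked)
pos 26 'd': at 10
pos 27 'd': at 11  ** P2@[24:27],P7@[26:27]
pos 28 'e': at 1 (fail-walked)  ** P6@[28:28]
pos 29 'c': at 2
pos 30 'c': at 12
pos 31 'b': at 13  ** P3@[28:31]
pos 32 'd': at 24 (fail-walked)
pos 33 'e': at 1 (fail-walked)  ** P6@[33:33]
pos 34 'e': at 1 (fail-walked)  ** P6@[34:34]
pos 35 'a': at 14 (fail-walked)
pos 36 'c': at 20
pos 37 'a': at 21
pos 38 'c': at 22
pos 39 'd': at 23  ** P5@[35:39]
pos 40 'd': at 25 (fail-walked)  ** P7@[39:40]
pos 41 'd': at 25 (fail-walked)  ** P7@[40:41]
pos 42 'b': at 5 (fail-walked)
pos 43 'a': at 14 (fail-walked)
pos 44 'd': at 24 (fail-walked)
pos 45 'd': at 25  ** P7@[44:45]
pos 46 'a': at 14 (fail-walked)
pos 47 'a': at 14 (fail-walked)
pos 48 'e': at 1 (fail-walked)  ** P6@[48:48]
pos 49 'c': at 2
pos 50 'c': at 12
pos 51 'b': at 13  ** P3@[48:51]
pos 52 'b': at 9 (fail-walked)
pos 53 'b': at 9 (fail-walked)
pos 54 'd': at 10
pos 55 'd': at 11  ** P2@[52:55],P7@[54:55]
pos 56 'e': at 1 (fail-walked)  ** P6@[56:56]
pos 57 'a': at 14 (fail-walked)
pos 58 'b': at 15
pos 59 'c': at 6 (fail-walked)
pos 60 'd': at 7
pos 61 'b': at 8  ** P1@[58:61]
pos 62 'a': at 14 (fail-walked)
pos 63 'b': at 15
pos 64 'e': at 1 (fail-walked)  ** P6@[64:64]
pos 65 'c': at 2
pos 66 'c': at 12
pos 67 'b': at 13  ** P3@[64:67]

Matches: [[0,6],[4,6],[10,1],[11,6],[14,3],[16,6],[18,7],[19,7],[27,2],[27,7],[28,6],[31,3],[33,6],[34,6],[39,5],[40,7],[41,7],[45,7],[48,6],[51,3],[55,2],[55,7],[56,6],[61,1],[64,6],[67,3]]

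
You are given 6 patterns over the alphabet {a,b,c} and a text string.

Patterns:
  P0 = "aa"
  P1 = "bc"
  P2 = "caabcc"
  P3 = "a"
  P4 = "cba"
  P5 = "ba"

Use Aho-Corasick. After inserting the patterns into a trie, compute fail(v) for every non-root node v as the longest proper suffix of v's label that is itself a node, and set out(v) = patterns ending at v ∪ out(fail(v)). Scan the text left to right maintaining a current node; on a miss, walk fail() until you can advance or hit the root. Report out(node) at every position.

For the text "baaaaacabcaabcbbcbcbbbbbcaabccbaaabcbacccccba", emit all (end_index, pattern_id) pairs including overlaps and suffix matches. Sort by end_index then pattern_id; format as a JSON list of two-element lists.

Build:
Trie nodes:
  0='ε' goto a→1 b→3 c→5
  1='a' goto a→2  ←P3
  2='aa' goto ·  ←P0
  3='b' goto a→13 c→4
  4='bc' goto ·  ←P1
  5='c' goto a→6 b→11
  6='ca' goto a→7
  7='caa' goto b→8
  8='caab' goto c→9
  9='caabc' goto c→10
  10='caabcc' goto ·  ←P2
  11='cb' goto a→12
  12='cba' goto ·  ←P4
  13='ba' goto ·  ←P5

BFS fail/out derivation:
  n1('a'): parent n0 fail=0; on 'a' 0 → fail=0;  out {3}∪∅={3}
  n3('b'): parent n0 fail=0; on 'b' 0 → fail=0;  out ∅∪∅=∅
  n5('c'): parent n0 fail=0; on 'c' 0 → fail=0;  out ∅∪∅=∅
  n2('aa'): parent n1 fail=0; on 'a' 0 → fail=1;  out {0}∪{3}={0,3}
  n4('bc'): parent n3 fail=0; on 'c' 0 → fail=5;  out {1}∪∅={1}
  n6('ca'): parent n5 fail=0; on 'a' 0 → fail=1;  out ∅∪{3}={3}
  n11('cb'): parent n5 fail=0; on 'b' 0 → fail=3;  out ∅∪∅=∅
  n13('ba'): parent n3 fail=0; on 'a' 0 → fail=1;  out {5}∪{3}={3,5}
  n7('caa'): parent n6 fail=1; on 'a' 1 → fail=2;  out ∅∪{0,3}={0,3}
  n12('cba'): parent n11 fail=3; on 'a' 3 → fail=13;  out {4}∪{3,5}={3,4,5}
  n8('caab'): parent n7 fail=2; on 'b' 2→1→0 → fail=3;  out ∅∪∅=∅
  n9('caabc'): parent n8 fail=3; on 'c' 3 → fail=4;  out ∅∪{1}={1}
  n10('caabcc'): parent n9 fail=4; on 'c' 4→5→0 → fail=5;  out {2}∪∅={2}

Run:
i=0 'b': node 0→3
i=1 'a': node 3→13  emit P3@[1:1],P5@[0:1]
i=2 'a': node 13→2 (fail-walked)  emit P0@[1:2],P3@[2:2]
i=3 'a': node 2→2 (fail-walked)  emit P0@[2:3],P3@[3:3]
i=4 'a': node 2→2 (fail-walked)  emit P0@[3:4],P3@[4:4]
i=5 'a': node 2→2 (fail-walked)  emit P0@[4:5],P3@[5:5]
i=6 'c': node 2→5 (fail-walked)
i=7 'a': node 5→6  emit P3@[7:7]
i=8 'b': node 6→3 (fail-walked)
i=9 'c': node 3→4  emit P1@[8:9]
i=10 'a': node 4→6 (fail-walked)  emit P3@[10:10]
i=11 'a': node 6→7  emit P0@[10:11],P3@[11:11]
i=12 'b': node 7→8
i=13 'c': node 8→9  emit P1@[12:13]
i=14 'b': node 9→11 (fail-walked)
i=15 'b': node 11→3 (fail-walked)
i=16 'c': node 3→4  emit P1@[15:16]
i=17 'b': node 4→11 (fail-walked)
i=18 'c': node 11→4 (fail-walked)  emit P1@[17:18]
i=19 'b': node 4→11 (fail-walked)
i=20 'b': node 11→3 (fail-walked)
i=21 'b': node 3→3 (fail-walked)
i=22 'b': node 3→3 (fail-walked)
i=23 'b': node 3→3 (fail-walked)
i=24 'c': node 3→4  emit P1@[23:24]
i=25 'a': node 4→6 (fail-walked)  emit P3@[25:25]
i=26 'a': node 6→7  emit P0@[25:26],P3@[26:26]
i=27 'b': node 7→8
i=28 'c': node 8→9  emit P1@[27:28]
i=29 'c': node 9→10  emit P2@[24:29]
i=30 'b': node 10→11 (fail-walked)
i=31 'a': node 11→12  emit P3@[31:31],P4@[29:31],P5@[30:31]
i=32 'a': node 12→2 (fail-walked)  emit P0@[31:32],P3@[32:32]
i=33 'a': node 2→2 (fail-walked)  emit P0@[32:33],P3@[33:33]
i=34 'b': node 2→3 (fail-walked)
i=35 'c': node 3→4  emit P1@[34:35]
i=36 'b': node 4→11 (fail-walked)
i=37 'a': node 11→12  emit P3@[37:37],P4@[35:37],P5@[36:37]
i=38 'c': node 12→5 (fail-walked)
i=39 'c': node 5→5 (fail-walked)
i=40 'c': node 5→5 (fail-walked)
i=41 'c': node 5→5 (fail-walked)
i=42 'c': node 5→5 (fail-walked)
i=43 'b': node 5→11
i=44 'a': node 11→12  emit P3@[44:44],P4@[42:44],P5@[43:44]

All matches (sorted): [[1,3],[1,5],[2,0],[2,3],[3,0],[3,3],[4,0],[4,3],[5,0],[5,3],[7,3],[9,1],[10,3],[11,0],[11,3],[13,1],[16,1],[18,1],[24,1],[25,3],[26,0],[26,3],[28,1],[29,2],[31,3],[31,4],[31,5],[32,0],[32,3],[33,0],[33,3],[35,1],[37,3],[37,4],[37,5],[44,3],[44,4],[44,5]]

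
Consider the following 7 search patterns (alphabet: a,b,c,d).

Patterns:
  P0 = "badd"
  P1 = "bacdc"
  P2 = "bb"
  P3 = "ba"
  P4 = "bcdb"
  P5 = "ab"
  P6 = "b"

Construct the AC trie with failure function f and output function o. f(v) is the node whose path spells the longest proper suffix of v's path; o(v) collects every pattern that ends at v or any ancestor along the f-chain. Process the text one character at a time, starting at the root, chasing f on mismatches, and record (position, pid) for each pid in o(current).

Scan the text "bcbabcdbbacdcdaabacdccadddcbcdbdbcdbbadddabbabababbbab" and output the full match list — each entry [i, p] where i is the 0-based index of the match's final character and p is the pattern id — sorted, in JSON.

Build automaton:
Trie nodes:
  0='ε' goto a→12 b→1
  1='b' goto a→2 b→8 c→9  [P6 ends]
  2='ba' goto c→5 d→3  [P3 ends]
  3='bad' goto d→4
  4='badd' goto ·  [P0 ends]
  5='bac' goto d→6
  6='bacd' goto c→7
  7='bacdc' goto ·  [P1 ends]
  8='bb' goto ·  [P2 ends]
  9='bc' goto d→10
  10='bcd' goto b→11
  11='bcdb' goto ·  [P4 ends]
  12='a' goto b→13
  13='ab' goto ·  [P5 ends]

BFS fail/out derivation:
  n1('b'): parent n0 fail=0; on 'b' 0 → fail=0;  out {6}∪∅={6}
  n12('a'): parent n0 fail=0; on 'a' 0 → fail=0;  out ∅∪∅=∅
  n2('ba'): parent n1 fail=0; on 'a' 0 → fail=12;  out {3}∪∅={3}
  n8('bb'): parent n1 fail=0; on 'b' 0 → fail=1;  out {2}∪{6}={2,6}
  n9('bc'): parent n1 fail=0; on 'c' 0 → fail=0;  out ∅∪∅=∅
  n13('ab'): parent n12 fail=0; on 'b' 0 → fail=1;  out {5}∪{6}={5,6}
  n3('bad'): parent n2 fail=12; on 'd' 12→0 → fail=0;  out ∅∪∅=∅
  n5('bac'): parent n2 fail=12; on 'c' 12→0 → fail=0;  out ∅∪∅=∅
  n10('bcd'): parent n9 fail=0; on 'd' 0 → fail=0;  out ∅∪∅=∅
  n4('badd'): parent n3 fail=0; on 'd' 0 → fail=0;  out {0}∪∅={0}
  n6('bacd'): parent n5 fail=0; on 'd' 0 → fail=0;  out ∅∪∅=∅
  n11('bcdb'): parent n10 fail=0; on 'b' 0 → fail=1;  out {4}∪{6}={4,6}
  n7('bacdc'): parent n6 fail=0; on 'c' 0 → fail=0;  out {1}∪∅={1}

Scan:
i=0 'b': node 0→1  emit P6@[0:0]
i=1 'c': node 1→9
i=2 'b': node 9→1 (fail-walked)  emit P6@[2:2]
i=3 'a': node 1→2  emit P3@[2:3]
i=4 'b': node 2→13 (fail-walked)  emit P5@[3:4],P6@[4:4]
i=5 'c': node 13→9 (fail-walked)
i=6 'd': node 9→10
i=7 'b': node 10→11  emit P4@[4:7],P6@[7:7]
i=8 'b': node 11→8 (fail-walked)  emit P2@[7:8],P6@[8:8]
i=9 'a': node 8→2 (fail-walked)  emit P3@[8:9]
i=10 'c': node 2→5
i=11 'd': node 5→6
i=12 'c': node 6→7  emit P1@[8:12]
i=13 'd': node 7→0 (fail-walked)
i=14 'a': node 0→12
i=15 'a': node 12→12 (fail-walked)
i=16 'b': node 12→13  emit P5@[15:16],P6@[16:16]
i=17 'a': node 13→2 (fail-walked)  emit P3@[16:17]
i=18 'c': node 2→5
i=19 'd': node 5→6
i=20 'c': node 6→7  emit P1@[16:20]
i=21 'c': node 7→0 (fail-walked)
i=22 'a': node 0→12
i=23 'd': node 12→0 (fail-walked)
i=24 'd': node 0→0
i=25 'd': node 0→0
i=26 'c': node 0→0
i=27 'b': node 0→1  emit P6@[27:27]
i=28 'c': node 1→9
i=29 'd': node 9→10
i=30 'b': node 10→11  emit P4@[27:30],P6@[30:30]
i=31 'd': node 11→0 (fail-walked)
i=32 'b': node 0→1  emit P6@[32:32]
i=33 'c': node 1→9
i=34 'd': node 9→10
i=35 'b': node 10→11  emit P4@[32:35],P6@[35:35]
i=36 'b': node 11→8 (fail-walked)  emit P2@[35:36],P6@[36:36]
i=37 'a': node 8→2 (fail-walked)  emit P3@[36:37]
i=38 'd': node 2→3
i=39 'd': node 3→4  emit P0@[36:39]
i=40 'd': node 4→0 (fail-walked)
i=41 'a': node 0→12
i=42 'b': node 12→13  emit P5@[41:42],P6@[42:42]
i=43 'b': node 13→8 (fail-walked)  emit P2@[42:43],P6@[43:43]
i=44 'a': node 8→2 (fail-walked)  emit P3@[43:44]
i=45 'b': node 2→13 (fail-walked)  emit P5@[44:45],P6@[45:45]
i=46 'a': node 13→2 (fail-walked)  emit P3@[45:46]
i=47 'b': node 2→13 (fail-walked)  emit P5@[46:47],P6@[47:47]
i=48 'a': node 13→2 (fail-walked)  emit P3@[47:48]
i=49 'b': node 2→13 (fail-walked)  emit P5@[48:49],P6@[49:49]
i=50 'b': node 13→8 (fail-walked)  emit P2@[49:50],P6@[50:50]
i=51 'b': node 8→8 (fail-walked)  emit P2@[50:51],P6@[51:51]
i=52 'a': node 8→2 (fail-walked)  emit P3@[51:52]
i=53 'b': node 2→13 (fail-walked)  emit P5@[52:53],P6@[53:53]

Matches: [[0,6],[2,6],[3,3],[4,5],[4,6],[7,4],[7,6],[8,2],[8,6],[9,3],[12,1],[16,5],[16,6],[17,3],[20,1],[27,6],[30,4],[30,6],[32,6],[35,4],[35,6],[36,2],[36,6],[37,3],[39,0],[42,5],[42,6],[43,2],[43,6],[44,3],[45,5],[45,6],[46,3],[47,5],[47,6],[48,3],[49,5],[49,6],[50,2],[50,6],[51,2],[51,6],[52,3],[53,5],[53,6]]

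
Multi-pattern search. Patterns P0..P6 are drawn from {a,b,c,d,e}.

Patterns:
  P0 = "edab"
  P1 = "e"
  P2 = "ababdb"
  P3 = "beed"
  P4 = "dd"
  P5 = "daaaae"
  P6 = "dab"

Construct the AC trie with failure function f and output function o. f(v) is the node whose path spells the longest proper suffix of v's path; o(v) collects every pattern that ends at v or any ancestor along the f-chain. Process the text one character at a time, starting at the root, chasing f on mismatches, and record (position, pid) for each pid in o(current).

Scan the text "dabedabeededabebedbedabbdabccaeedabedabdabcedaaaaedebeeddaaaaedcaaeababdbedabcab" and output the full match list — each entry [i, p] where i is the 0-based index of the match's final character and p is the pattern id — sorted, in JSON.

Build automaton:
Trie nodes:
  0='ε' goto a→5 b→11 d→15 e→1
  1='e' goto d→2  ←P1
  2='ed' goto a→3
  3='eda' goto b→4
  4='edab' goto ·  ←P0
  5='a' goto b→6
  6='ab' goto a→7
  7='aba' goto b→8
  8='abab' goto d→9
  9='ababd' goto b→10
  10='ababdb' goto ·  ←P2
  11='b' goto e→12
  12='be' goto e→13
  13='bee' goto d→14
  14='beed' goto ·  ←P3
  15='d' goto a→17 d→16
  16='dd' goto ·  ←P4
  17='da' goto a→18 b→22
  18='daa' goto a→19
  19='daaa' goto a→20
  20='daaaa' goto e→21
  21='daaaae' goto ·  ←P5
  22='dab' goto ·  ←P6

BFS fail/out derivation:
  fail(1) 'e': from fail(0)=0 chase 'e': 0 ⇒ 0;  out={1}∪out(0)={1}
  fail(5) 'a': from fail(0)=0 chase 'a': 0 ⇒ 0;  out=∅∪out(0)=∅
  fail(11) 'b': from fail(0)=0 chase 'b': 0 ⇒ 0;  out=∅∪out(0)=∅
  fail(15) 'd': from fail(0)=0 chase 'd': 0 ⇒ 0;  out=∅∪out(0)=∅
  fail(2) 'ed': from fail(1)=0 chase 'd': 0 ⇒ 15;  out=∅∪out(15)=∅
  fail(6) 'ab': from fail(5)=0 chase 'b': 0 ⇒ 11;  out=∅∪out(11)=∅
  fail(12) 'be': from fail(11)=0 chase 'e': 0 ⇒ 1;  out=∅∪out(1)={1}
  fail(16) 'dd': from fail(15)=0 chase 'd': 0 ⇒ 15;  out={4}∪out(15)={4}
  fail(17) 'da': from fail(15)=0 chase 'a': 0 ⇒ 5;  out=∅∪out(5)=∅
  fail(3) 'eda': from fail(2)=15 chase 'a': 15 ⇒ 17;  out=∅∪out(17)=∅
  fail(7) 'aba': from fail(6)=11 chase 'a': 11→0 ⇒ 5;  out=∅∪out(5)=∅
  fail(13) 'bee': from fail(12)=1 chase 'e': 1→0 ⇒ 1;  out=∅∪out(1)={1}
  fail(18) 'daa': from fail(17)=5 chase 'a': 5→0 ⇒ 5;  out=∅∪out(5)=∅
  fail(22) 'dab': from fail(17)=5 chase 'b': 5 ⇒ 6;  out={6}∪out(6)={6}
  fail(4) 'edab': from fail(3)=17 chase 'b': 17 ⇒ 22;  out={0}∪out(22)={0,6}
  fail(8) 'abab': from fail(7)=5 chase 'b': 5 ⇒ 6;  out=∅∪out(6)=∅
  fail(14) 'beed': from fail(13)=1 chase 'd': 1 ⇒ 2;  out={3}∪out(2)={3}
  fail(19) 'daaa': from fail(18)=5 chase 'a': 5→0 ⇒ 5;  out=∅∪out(5)=∅
  fail(9) 'ababd': from fail(8)=6 chase 'd': 6→11→0 ⇒ 15;  out=∅∪out(15)=∅
  fail(20) 'daaaa': from fail(19)=5 chase 'a': 5→0 ⇒ 5;  out=∅∪out(5)=∅
  fail(10) 'ababdb': from fail(9)=15 chase 'b': 15→0 ⇒ 11;  out={2}∪out(11)={2}
  fail(21) 'daaaae': from fail(20)=5 chase 'e': 5→0 ⇒ 1;  out={5}∪out(1)={1,5}

Text stream:
pos 0 'd': at 15
pos 1 'a': at 17
pos 2 'b': at 22  emit P6@[0:2]
pos 3 'e': at 12 ·f  emit P1@[3:3]
pos 4 'd': at 2 ·f
pos 5 'a': at 3
pos 6 'b': at 4  emit P0@[3:6],P6@[4:6]
pos 7 'e': at 12 ·f  emit P1@[7:7]
pos 8 'e': at 13  emit P1@[8:8]
pos 9 'd': at 14  emit P3@[6:9]
pos 10 'e': at 1 ·f  emit P1@[10:10]
pos 11 'd': at 2
pos 12 'a': at 3
pos 13 'b': at 4  emit P0@[10:13],P6@[11:13]
pos 14 'e': at 12 ·f  emit P1@[14:14]
pos 15 'b': at 11 ·f
pos 16 'e': at 12  emit P1@[16:16]
pos 17 'd': at 2 ·f
pos 18 'b': at 11 ·f
pos 19 'e': at 12  emit P1@[19:19]
pos 20 'd': at 2 ·f
pos 21 'a': at 3
pos 22 'b': at 4  emit P0@[19:22],P6@[20:22]
pos 23 'b': at 11 ·f
pos 24 'd': at 15 ·f
pos 25 'a': at 17
pos 26 'b': at 22  emit P6@[24:26]
pos 27 'c': at 0 ·f
pos 28 'c': at 0
pos 29 'a': at 5
pos 30 'e': at 1 ·f  emit P1@[30:30]
pos 31 'e': at 1 ·f  emit P1@[31:31]
pos 32 'd': at 2
pos 33 'a': at 3
pos 34 'b': at 4  emit P0@[31:34],P6@[32:34]
pos 35 'e': at 12 ·f  emit P1@[35:35]
pos 36 'd': at 2 ·f
pos 37 'a': at 3
pos 38 'b': at 4  emit P0@[35:38],P6@[36:38]
pos 39 'd': at 15 ·f
pos 40 'a': at 17
pos 41 'b': at 22  emit P6@[39:41]
pos 42 'c': at 0 ·f
pos 43 'e': at 1  emit P1@[43:43]
pos 44 'd': at 2
pos 45 'a': at 3
pos 46 'a': at 18 ·f
pos 47 'a': at 19
pos 48 'a': at 20
pos 49 'e': at 21  emit P1@[49:49],P5@[44:49]
pos 50 'd': at 2 ·f
pos 51 'e': at 1 ·f  emit P1@[51:51]
pos 52 'b': at 11 ·f
pos 53 'e': at 12  emit P1@[53:53]
pos 54 'e': at 13  emit P1@[54:54]
pos 55 'd': at 14  emit P3@[52:55]
pos 56 'd': at 16 ·f  emit P4@[55:56]
pos 57 'a': at 17 ·f
pos 58 'a': at 18
pos 59 'a': at 19
pos 60 'a': at 20
pos 61 'e': at 21  emit P1@[61:61],P5@[56:61]
pos 62 'd': at 2 ·f
pos 63 'c': at 0 ·f
pos 64 'a': at 5
pos 65 'a': at 5 ·f
pos 66 'e': at 1 ·f  emit P1@[66:66]
pos 67 'a': at 5 ·f
pos 68 'b': at 6
pos 69 'a': at 7
pos 70 'b': at 8
pos 71 'd': at 9
pos 72 'b': at 10  emit P2@[67:72]
pos 73 'e': at 12 ·f  emit P1@[73:73]
pos 74 'd': at 2 ·f
pos 75 'a': at 3
pos 76 'b': at 4  emit P0@[73:76],P6@[74:76]
pos 77 'c': at 0 ·f
pos 78 'a': at 5
pos 79 'b': at 6

Result: [[2,6],[3,1],[6,0],[6,6],[7,1],[8,1],[9,3],[10,1],[13,0],[13,6],[14,1],[16,1],[19,1],[22,0],[22,6],[26,6],[30,1],[31,1],[34,0],[34,6],[35,1],[38,0],[38,6],[41,6],[43,1],[49,1],[49,5],[51,1],[53,1],[54,1],[55,3],[56,4],[61,1],[61,5],[66,1],[72,2],[73,1],[76,0],[76,6]]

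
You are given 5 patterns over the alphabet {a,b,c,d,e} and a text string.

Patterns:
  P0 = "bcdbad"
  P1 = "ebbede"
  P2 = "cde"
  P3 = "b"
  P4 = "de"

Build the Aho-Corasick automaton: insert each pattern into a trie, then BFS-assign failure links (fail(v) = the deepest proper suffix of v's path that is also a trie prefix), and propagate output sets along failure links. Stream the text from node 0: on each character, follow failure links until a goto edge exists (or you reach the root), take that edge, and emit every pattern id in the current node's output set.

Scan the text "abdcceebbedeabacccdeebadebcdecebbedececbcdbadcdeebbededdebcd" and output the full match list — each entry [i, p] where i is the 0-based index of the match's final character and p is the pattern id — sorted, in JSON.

Build automaton:
Trie nodes:
  n0 'ε': b→1 c→13 d→16 e→7
  n1 'b': c→2  [P3 ends]
  n2 'bc': d→3
  n3 'bcd': b→4
  n4 'bcdb': a→5
  n5 'bcdba': d→6
  n6 'bcdbad': ·  [P0 ends]
  n7 'e': b→8
  n8 'eb': b→9
  n9 'ebb': e→10
  n10 'ebbe': d→11
  n11 'ebbed': e→12
  n12 'ebbede': ·  [P1 ends]
  n13 'c': d→14
  n14 'cd': e→15
  n15 'cde': ·  [P2 ends]
  n16 'd': e→17
  n17 'de': ·  [P4 ends]

BFS fail/out derivation:
  fail(1) 'b': from fail(0)=0 chase 'b': 0 ⇒ 0;  out={3}∪out(0)={3}
  fail(7) 'e': from fail(0)=0 chase 'e': 0 ⇒ 0;  out=∅∪out(0)=∅
  fail(13) 'c': from fail(0)=0 chase 'c': 0 ⇒ 0;  out=∅∪out(0)=∅
  fail(16) 'd': from fail(0)=0 chase 'd': 0 ⇒ 0;  out=∅∪out(0)=∅
  fail(2) 'bc': from fail(1)=0 chase 'c': 0 ⇒ 13;  out=∅∪out(13)=∅
  fail(8) 'eb': from fail(7)=0 chase 'b': 0 ⇒ 1;  out=∅∪out(1)={3}
  fail(14) 'cd': from fail(13)=0 chase 'd': 0 ⇒ 16;  out=∅∪out(16)=∅
  fail(17) 'de': from fail(16)=0 chase 'e': 0 ⇒ 7;  out={4}∪out(7)={4}
  fail(3) 'bcd': from fail(2)=13 chase 'd': 13 ⇒ 14;  out=∅∪out(14)=∅
  fail(9) 'ebb': from fail(8)=1 chase 'b': 1→0 ⇒ 1;  out=∅∪out(1)={3}
  fail(15) 'cde': from fail(14)=16 chase 'e': 16 ⇒ 17;  out={2}∪out(17)={2,4}
  fail(4) 'bcdb': from fail(3)=14 chase 'b': 14→16→0 ⇒ 1;  out=∅∪out(1)={3}
  fail(10) 'ebbe': from fail(9)=1 chase 'e': 1→0 ⇒ 7;  out=∅∪out(7)=∅
  fail(5) 'bcdba': from fail(4)=1 chase 'a': 1→0 ⇒ 0;  out=∅∪out(0)=∅
  fail(11) 'ebbed': from fail(10)=7 chase 'd': 7→0 ⇒ 16;  out=∅∪out(16)=∅
  fail(6) 'bcdbad': from fail(5)=0 chase 'd': 0 ⇒ 16;  out={0}∪out(16)={0}
  fail(12) 'ebbede': from fail(11)=16 chase 'e': 16 ⇒ 17;  out={1}∪out(17)={1,4}

Run:
pos 0 'a': at 0
pos 1 'b': at 1  → match P3@[1:1]
pos 2 'd': at 16 (via fail)
pos 3 'c': at 13 (via fail)
pos 4 'c': at 13 (via fail)
pos 5 'e': at 7 (via fail)
pos 6 'e': at 7 (via fail)
pos 7 'b': at 8  → match P3@[7:7]
pos 8 'b': at 9  → match P3@[8:8]
pos 9 'e': at 10
pos 10 'd': at 11
pos 11 'e': at 12  → match P1@[6:11],P4@[10:11]
pos 12 'a': at 0 (via fail)
pos 13 'b': at 1  → match P3@[13:13]
pos 14 'a': at 0 (via fail)
pos 15 'c': at 13
pos 16 'c': at 13 (via fail)
pos 17 'c': at 13 (via fail)
pos 18 'd': at 14
pos 19 'e': at 15  → match P2@[17:19],P4@[18:19]
pos 20 'e': at 7 (via fail)
pos 21 'b': at 8  → match P3@[21:21]
pos 22 'a': at 0 (via fail)
pos 23 'd': at 16
pos 24 'e': at 17  → match P4@[23:24]
pos 25 'b': at 8 (via fail)  → match P3@[25:25]
pos 26 'c': at 2 (via fail)
pos 27 'd': at 3
pos 28 'e': at 15 (via fail)  → match P2@[26:28],P4@[27:28]
pos 29 'c': at 13 (via fail)
pos 30 'e': at 7 (via fail)
pos 31 'b': at 8  → match P3@[31:31]
pos 32 'b': at 9  → match P3@[32:32]
pos 33 'e': at 10
pos 34 'd': at 11
pos 35 'e': at 12  → match P1@[30:35],P4@[34:35]
pos 36 'c': at 13 (via fail)
pos 37 'e': at 7 (via fail)
pos 38 'c': at 13 (via fail)
pos 39 'b': at 1 (via fail)  → match P3@[39:39]
pos 40 'c': at 2
pos 41 'd': at 3
pos 42 'b': at 4  → match P3@[42:42]
pos 43 'a': at 5
pos 44 'd': at 6  → match P0@[39:44]
pos 45 'c': at 13 (via fail)
pos 46 'd': at 14
pos 47 'e': at 15  → match P2@[45:47],P4@[46:47]
pos 48 'e': at 7 (via fail)
pos 49 'b': at 8  → match P3@[49:49]
pos 50 'b': at 9  → match P3@[50:50]
pos 51 'e': at 10
pos 52 'd': at 11
pos 53 'e': at 12  → match P1@[48:53],P4@[52:53]
pos 54 'd': at 16 (via fail)
pos 55 'd': at 16 (via fail)
pos 56 'e': at 17  → match P4@[55:56]
pos 57 'b': at 8 (via fail)  → match P3@[57:57]
pos 58 'c': at 2 (via fail)
pos 59 'd': at 3

Result: [[1,3],[7,3],[8,3],[11,1],[11,4],[13,3],[19,2],[19,4],[21,3],[24,4],[25,3],[28,2],[28,4],[31,3],[32,3],[35,1],[35,4],[39,3],[42,3],[44,0],[47,2],[47,4],[49,3],[50,3],[53,1],[53,4],[56,4],[57,3]]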